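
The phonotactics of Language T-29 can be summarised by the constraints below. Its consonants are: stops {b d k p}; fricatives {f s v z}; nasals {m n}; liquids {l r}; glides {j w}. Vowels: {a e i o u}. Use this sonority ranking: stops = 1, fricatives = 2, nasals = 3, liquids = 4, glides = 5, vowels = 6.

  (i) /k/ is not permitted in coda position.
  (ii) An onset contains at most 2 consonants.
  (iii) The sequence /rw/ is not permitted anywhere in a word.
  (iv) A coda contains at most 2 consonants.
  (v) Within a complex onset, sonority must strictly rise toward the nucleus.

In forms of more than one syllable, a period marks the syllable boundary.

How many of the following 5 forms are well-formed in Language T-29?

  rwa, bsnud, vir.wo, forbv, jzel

rwa — violates constraint (iii): contains banned sequence /rw/ → ill-formed
bsnud — violates constraint (ii): syllable 1 onset /bsn/ has 3 consonants (> 2) → ill-formed
vir.wo — violates constraint (iii): contains banned sequence /rw/ → ill-formed
forbv — violates constraint (iv): syllable 1 coda /rbv/ has 3 consonants (> 2) → ill-formed
jzel — violates constraint (v): syllable 1 onset /jz/: /j/ (glide, 5) → /z/ (fricative, 2) does not rise → ill-formed
No form is well-formed → 0.

0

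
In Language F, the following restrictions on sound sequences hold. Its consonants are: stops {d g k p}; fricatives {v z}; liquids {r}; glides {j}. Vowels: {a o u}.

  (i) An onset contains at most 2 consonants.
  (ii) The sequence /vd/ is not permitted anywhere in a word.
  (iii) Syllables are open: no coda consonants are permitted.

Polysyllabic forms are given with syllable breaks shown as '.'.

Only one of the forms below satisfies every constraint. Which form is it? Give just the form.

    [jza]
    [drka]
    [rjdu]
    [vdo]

[jza] — σ1 onset /jz/ (2C), coda /∅/ ok → phonotactically legal
[drka] — violates constraint (i): syllable 1 onset /drk/ has 3 consonants (> 2) → phonotactically illegal
[rjdu] — violates constraint (i): syllable 1 onset /rjd/ has 3 consonants (> 2) → phonotactically illegal
[vdo] — violates constraint (ii): contains banned sequence /vd/ → phonotactically illegal

[jza]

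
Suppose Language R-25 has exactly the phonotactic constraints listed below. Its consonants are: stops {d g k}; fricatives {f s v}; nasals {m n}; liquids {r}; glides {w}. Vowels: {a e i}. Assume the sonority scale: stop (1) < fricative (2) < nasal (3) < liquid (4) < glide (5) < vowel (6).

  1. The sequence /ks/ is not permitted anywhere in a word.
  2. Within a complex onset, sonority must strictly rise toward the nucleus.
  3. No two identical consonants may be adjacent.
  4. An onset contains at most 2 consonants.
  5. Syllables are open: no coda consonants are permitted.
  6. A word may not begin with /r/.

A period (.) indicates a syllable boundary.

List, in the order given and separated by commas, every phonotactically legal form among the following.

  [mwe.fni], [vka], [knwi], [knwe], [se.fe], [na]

[mwe.fni] — σ1 onset /mw/ (3→5 rises), coda /∅/ ok; σ2 onset /fn/ (2→3 rises), coda /∅/ ok → phonotactically legal
[vka] — violates constraint 2: syllable 1 onset /vk/: /v/ (fricative, 2) → /k/ (stop, 1) does not rise → phonotactically illegal
[knwi] — violates constraint 4: syllable 1 onset /knw/ has 3 consonants (> 2) → phonotactically illegal
[knwe] — violates constraint 4: syllable 1 onset /knw/ has 3 consonants (> 2) → phonotactically illegal
[se.fe] — σ1 onset /s/, coda /∅/ ok; σ2 onset /f/, coda /∅/ ok → phonotactically legal
[na] — σ1 onset /n/, coda /∅/ ok → phonotactically legal

[mwe.fni], [se.fe], [na]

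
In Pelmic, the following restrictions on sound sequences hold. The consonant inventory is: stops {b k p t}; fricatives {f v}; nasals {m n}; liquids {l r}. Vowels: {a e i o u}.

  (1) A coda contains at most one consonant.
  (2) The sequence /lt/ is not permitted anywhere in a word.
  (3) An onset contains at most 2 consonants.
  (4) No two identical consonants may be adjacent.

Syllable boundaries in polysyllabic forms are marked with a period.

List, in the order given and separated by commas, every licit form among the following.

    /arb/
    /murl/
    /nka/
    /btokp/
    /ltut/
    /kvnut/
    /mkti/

/arb/ — violates constraint 1: syllable 1 coda /rb/ has 2 consonants (> 1) → illicit
/murl/ — violates constraint 1: syllable 1 coda /rl/ has 2 consonants (> 1) → illicit
/nka/ — σ1 onset /nk/ (2C), coda /∅/ ok → licit
/btokp/ — violates constraint 1: syllable 1 coda /kp/ has 2 consonants (> 1) → illicit
/ltut/ — violates constraint 2: contains banned sequence /lt/ → illicit
/kvnut/ — violates constraint 3: syllable 1 onset /kvn/ has 3 consonants (> 2) → illicit
/mkti/ — violates constraint 3: syllable 1 onset /mkt/ has 3 consonants (> 2) → illicit

/nka/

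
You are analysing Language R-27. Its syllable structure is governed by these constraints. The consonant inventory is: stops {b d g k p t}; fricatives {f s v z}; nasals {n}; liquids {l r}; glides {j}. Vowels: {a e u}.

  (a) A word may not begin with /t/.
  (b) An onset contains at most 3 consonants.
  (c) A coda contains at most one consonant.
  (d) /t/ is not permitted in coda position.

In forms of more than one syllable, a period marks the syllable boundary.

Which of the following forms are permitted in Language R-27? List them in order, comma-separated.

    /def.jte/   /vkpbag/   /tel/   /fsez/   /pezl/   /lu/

/def.jte/, /fsez/, /lu/

/def.jte/ — σ1 onset /d/, coda /f/ ok; σ2 onset /jt/ (2C), coda /∅/ ok → permitted
/vkpbag/ — violates constraint (b): syllable 1 onset /vkpb/ has 4 consonants (> 3) → not permitted
/tel/ — violates constraint (a): word begins with /t/ → not permitted
/fsez/ — σ1 onset /fs/ (2C), coda /z/ ok → permitted
/pezl/ — violates constraint (c): syllable 1 coda /zl/ has 2 consonants (> 1) → not permitted
/lu/ — σ1 onset /l/, coda /∅/ ok → permitted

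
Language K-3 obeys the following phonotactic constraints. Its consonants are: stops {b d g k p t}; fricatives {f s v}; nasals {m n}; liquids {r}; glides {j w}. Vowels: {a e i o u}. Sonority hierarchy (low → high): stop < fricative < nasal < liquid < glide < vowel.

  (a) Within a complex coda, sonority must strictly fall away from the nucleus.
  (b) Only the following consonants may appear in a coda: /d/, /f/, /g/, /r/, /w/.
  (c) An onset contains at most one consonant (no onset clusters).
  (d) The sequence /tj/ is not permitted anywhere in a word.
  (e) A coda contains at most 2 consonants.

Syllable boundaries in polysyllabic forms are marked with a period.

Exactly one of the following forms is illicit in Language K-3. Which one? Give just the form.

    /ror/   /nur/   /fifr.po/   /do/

/fifr.po/

/ror/ — σ1 onset /r/, coda /r/ ok → licit
/nur/ — σ1 onset /n/, coda /r/ ok → licit
/fifr.po/ — violates constraint (a): syllable 1 coda /fr/: /f/ (fricative, 2) → /r/ (liquid, 4) does not fall → illicit
/do/ — σ1 onset /d/, coda /∅/ ok → licit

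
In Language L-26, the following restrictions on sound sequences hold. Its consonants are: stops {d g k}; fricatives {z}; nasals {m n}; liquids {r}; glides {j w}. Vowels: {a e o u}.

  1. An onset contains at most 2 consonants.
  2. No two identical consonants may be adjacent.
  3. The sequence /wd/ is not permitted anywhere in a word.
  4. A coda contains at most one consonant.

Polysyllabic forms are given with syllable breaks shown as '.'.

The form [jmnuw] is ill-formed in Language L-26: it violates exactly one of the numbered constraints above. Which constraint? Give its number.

1

[jmnuw]: syllable 1 onset /jmn/ has 3 consonants (> 2).
This is a violation of constraint 1: "An onset contains at most 2 consonants."
The remaining constraints (2, 3, 4) are satisfied.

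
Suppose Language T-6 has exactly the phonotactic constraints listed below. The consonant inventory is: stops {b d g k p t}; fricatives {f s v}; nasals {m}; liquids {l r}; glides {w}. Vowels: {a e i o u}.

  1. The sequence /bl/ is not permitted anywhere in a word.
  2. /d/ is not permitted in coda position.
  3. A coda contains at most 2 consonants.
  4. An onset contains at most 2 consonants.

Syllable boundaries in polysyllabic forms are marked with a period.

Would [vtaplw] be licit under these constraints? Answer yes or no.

no

[vtaplw] — violates constraint 3: syllable 1 coda /plw/ has 3 consonants (> 2) → illicit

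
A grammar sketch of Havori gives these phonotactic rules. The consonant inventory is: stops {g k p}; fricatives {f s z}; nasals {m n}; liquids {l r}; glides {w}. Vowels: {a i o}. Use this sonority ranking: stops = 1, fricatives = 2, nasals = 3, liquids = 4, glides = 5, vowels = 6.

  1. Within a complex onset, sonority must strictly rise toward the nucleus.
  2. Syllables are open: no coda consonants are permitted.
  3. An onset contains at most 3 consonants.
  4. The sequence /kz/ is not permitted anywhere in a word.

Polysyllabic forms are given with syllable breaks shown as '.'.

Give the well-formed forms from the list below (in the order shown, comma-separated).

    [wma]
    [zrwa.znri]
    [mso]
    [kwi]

[wma] — violates constraint 1: syllable 1 onset /wm/: /w/ (glide, 5) → /m/ (nasal, 3) does not rise → ill-formed
[zrwa.znri] — σ1 onset /zrw/ (2→4→5 rises), coda /∅/ ok; σ2 onset /znr/ (2→3→4 rises), coda /∅/ ok → well-formed
[mso] — violates constraint 1: syllable 1 onset /ms/: /m/ (nasal, 3) → /s/ (fricative, 2) does not rise → ill-formed
[kwi] — σ1 onset /kw/ (1→5 rises), coda /∅/ ok → well-formed

[zrwa.znri], [kwi]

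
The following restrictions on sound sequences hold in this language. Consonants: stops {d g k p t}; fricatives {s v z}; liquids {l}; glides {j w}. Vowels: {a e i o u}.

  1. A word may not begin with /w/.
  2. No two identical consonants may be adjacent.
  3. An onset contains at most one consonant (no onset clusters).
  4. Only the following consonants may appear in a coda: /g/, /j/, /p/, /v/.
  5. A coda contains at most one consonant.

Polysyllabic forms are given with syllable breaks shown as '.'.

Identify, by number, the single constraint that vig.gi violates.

vig.gi: adjacent identical consonants /gg/.
This is a violation of constraint 2: "No two identical consonants may be adjacent."
The remaining constraints (1, 3, 4, 5) are satisfied.

2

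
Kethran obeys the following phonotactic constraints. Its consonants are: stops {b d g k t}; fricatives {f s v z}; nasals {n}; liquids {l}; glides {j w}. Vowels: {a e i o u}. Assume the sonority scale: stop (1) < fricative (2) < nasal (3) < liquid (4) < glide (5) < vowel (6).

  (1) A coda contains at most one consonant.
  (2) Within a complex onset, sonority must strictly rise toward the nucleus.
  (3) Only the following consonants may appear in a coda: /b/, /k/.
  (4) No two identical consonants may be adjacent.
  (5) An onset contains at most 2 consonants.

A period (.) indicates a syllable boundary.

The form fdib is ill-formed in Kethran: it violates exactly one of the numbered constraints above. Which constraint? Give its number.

2

fdib: syllable 1 onset /fd/: /f/ (fricative, 2) → /d/ (stop, 1) does not rise.
This is a violation of constraint 2: "Within a complex onset, sonority must strictly rise toward the nucleus."
The remaining constraints (1, 3, 4, 5) are satisfied.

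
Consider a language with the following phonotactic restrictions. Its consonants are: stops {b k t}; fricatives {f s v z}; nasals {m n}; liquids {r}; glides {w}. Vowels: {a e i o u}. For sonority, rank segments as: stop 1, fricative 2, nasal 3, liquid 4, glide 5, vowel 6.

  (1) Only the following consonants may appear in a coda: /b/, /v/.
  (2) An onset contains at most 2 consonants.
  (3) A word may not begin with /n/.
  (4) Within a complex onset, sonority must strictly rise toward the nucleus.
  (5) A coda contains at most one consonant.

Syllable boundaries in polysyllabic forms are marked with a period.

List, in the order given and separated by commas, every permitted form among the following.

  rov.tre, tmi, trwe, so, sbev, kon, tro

rov.tre — σ1 onset /r/, coda /v/ ok; σ2 onset /tr/ (1→4 rises), coda /∅/ ok → permitted
tmi — σ1 onset /tm/ (1→3 rises), coda /∅/ ok → permitted
trwe — violates constraint 2: syllable 1 onset /trw/ has 3 consonants (> 2) → not permitted
so — σ1 onset /s/, coda /∅/ ok → permitted
sbev — violates constraint 4: syllable 1 onset /sb/: /s/ (fricative, 2) → /b/ (stop, 1) does not rise → not permitted
kon — violates constraint 1: syllable 1 coda contains /n/, which is not a licensed coda consonant → not permitted
tro — σ1 onset /tr/ (1→4 rises), coda /∅/ ok → permitted

rov.tre, tmi, so, tro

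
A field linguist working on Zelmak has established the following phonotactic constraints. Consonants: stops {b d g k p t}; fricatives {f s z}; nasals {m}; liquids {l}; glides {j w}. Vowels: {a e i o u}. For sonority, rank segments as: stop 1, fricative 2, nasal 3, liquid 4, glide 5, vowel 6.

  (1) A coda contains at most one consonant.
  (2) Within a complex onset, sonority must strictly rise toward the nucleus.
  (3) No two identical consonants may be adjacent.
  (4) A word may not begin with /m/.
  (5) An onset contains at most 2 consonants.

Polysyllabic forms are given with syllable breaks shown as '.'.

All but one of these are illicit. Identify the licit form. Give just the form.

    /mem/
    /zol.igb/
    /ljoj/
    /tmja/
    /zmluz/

/ljoj/

/mem/ — violates constraint 4: word begins with /m/ → illicit
/zol.igb/ — violates constraint 1: syllable 2 coda /gb/ has 2 consonants (> 1) → illicit
/ljoj/ — σ1 onset /lj/ (4→5 rises), coda /j/ ok → licit
/tmja/ — violates constraint 5: syllable 1 onset /tmj/ has 3 consonants (> 2) → illicit
/zmluz/ — violates constraint 5: syllable 1 onset /zml/ has 3 consonants (> 2) → illicit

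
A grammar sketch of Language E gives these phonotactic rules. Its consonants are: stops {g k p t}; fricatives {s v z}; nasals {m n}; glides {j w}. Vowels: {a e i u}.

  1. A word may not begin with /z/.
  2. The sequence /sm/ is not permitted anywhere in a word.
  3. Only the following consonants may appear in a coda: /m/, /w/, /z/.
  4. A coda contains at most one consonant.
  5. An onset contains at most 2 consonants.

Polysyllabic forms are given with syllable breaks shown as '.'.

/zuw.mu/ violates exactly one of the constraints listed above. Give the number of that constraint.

1

/zuw.mu/: word begins with /z/.
This is a violation of constraint 1: "A word may not begin with /z/."
The remaining constraints (2, 3, 4, 5) are satisfied.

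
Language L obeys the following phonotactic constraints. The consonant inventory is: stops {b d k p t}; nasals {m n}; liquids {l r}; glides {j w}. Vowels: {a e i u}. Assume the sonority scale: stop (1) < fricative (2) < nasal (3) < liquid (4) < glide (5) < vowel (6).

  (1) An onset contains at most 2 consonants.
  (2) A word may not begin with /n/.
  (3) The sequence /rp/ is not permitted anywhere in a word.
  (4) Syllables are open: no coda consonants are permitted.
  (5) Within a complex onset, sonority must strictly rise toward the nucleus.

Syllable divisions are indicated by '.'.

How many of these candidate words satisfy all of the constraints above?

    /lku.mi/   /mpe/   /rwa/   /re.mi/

/lku.mi/ — violates constraint 5: syllable 1 onset /lk/: /l/ (liquid, 4) → /k/ (stop, 1) does not rise → not permitted
/mpe/ — violates constraint 5: syllable 1 onset /mp/: /m/ (nasal, 3) → /p/ (stop, 1) does not rise → not permitted
/rwa/ — σ1 onset /rw/ (4→5 rises), coda /∅/ ok → permitted
/re.mi/ — σ1 onset /r/, coda /∅/ ok; σ2 onset /m/, coda /∅/ ok → permitted
Permitted: /rwa/, /re.mi/ → 2.

2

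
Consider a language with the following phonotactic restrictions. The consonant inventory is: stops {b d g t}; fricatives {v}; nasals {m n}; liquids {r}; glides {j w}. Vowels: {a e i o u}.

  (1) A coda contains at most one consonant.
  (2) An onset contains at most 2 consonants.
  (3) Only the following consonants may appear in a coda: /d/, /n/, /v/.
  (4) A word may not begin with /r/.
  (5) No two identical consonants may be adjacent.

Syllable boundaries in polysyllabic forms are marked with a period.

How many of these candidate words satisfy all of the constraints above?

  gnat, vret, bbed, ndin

1

gnat — violates constraint 3: syllable 1 coda contains /t/, which is not a licensed coda consonant → illicit
vret — violates constraint 3: syllable 1 coda contains /t/, which is not a licensed coda consonant → illicit
bbed — violates constraint 5: adjacent identical consonants /bb/ → illicit
ndin — σ1 onset /nd/ (2C), coda /n/ ok → licit
Licit: ndin → 1.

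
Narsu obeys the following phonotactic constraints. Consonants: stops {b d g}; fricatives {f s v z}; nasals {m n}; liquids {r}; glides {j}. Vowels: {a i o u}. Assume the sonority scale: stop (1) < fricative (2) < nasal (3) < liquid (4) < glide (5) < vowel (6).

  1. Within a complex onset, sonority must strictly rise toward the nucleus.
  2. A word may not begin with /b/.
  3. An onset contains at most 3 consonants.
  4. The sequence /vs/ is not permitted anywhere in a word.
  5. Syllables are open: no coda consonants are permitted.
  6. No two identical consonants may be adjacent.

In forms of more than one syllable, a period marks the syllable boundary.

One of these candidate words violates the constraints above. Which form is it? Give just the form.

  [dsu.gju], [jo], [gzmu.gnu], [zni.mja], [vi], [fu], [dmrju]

[dsu.gju] — σ1 onset /ds/ (1→2 rises), coda /∅/ ok; σ2 onset /gj/ (1→5 rises), coda /∅/ ok → well-formed
[jo] — σ1 onset /j/, coda /∅/ ok → well-formed
[gzmu.gnu] — σ1 onset /gzm/ (1→2→3 rises), coda /∅/ ok; σ2 onset /gn/ (1→3 rises), coda /∅/ ok → well-formed
[zni.mja] — σ1 onset /zn/ (2→3 rises), coda /∅/ ok; σ2 onset /mj/ (3→5 rises), coda /∅/ ok → well-formed
[vi] — σ1 onset /v/, coda /∅/ ok → well-formed
[fu] — σ1 onset /f/, coda /∅/ ok → well-formed
[dmrju] — violates constraint 3: syllable 1 onset /dmrj/ has 4 consonants (> 3) → ill-formed

[dmrju]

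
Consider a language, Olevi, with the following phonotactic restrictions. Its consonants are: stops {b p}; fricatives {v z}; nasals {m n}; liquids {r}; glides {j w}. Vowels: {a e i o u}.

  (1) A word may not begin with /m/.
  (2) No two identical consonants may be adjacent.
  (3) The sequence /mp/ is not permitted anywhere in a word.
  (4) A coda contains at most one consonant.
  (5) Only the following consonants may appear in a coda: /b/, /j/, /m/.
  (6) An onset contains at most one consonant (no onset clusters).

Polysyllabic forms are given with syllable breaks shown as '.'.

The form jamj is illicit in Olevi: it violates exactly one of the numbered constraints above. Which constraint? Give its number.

4

jamj: syllable 1 coda /mj/ has 2 consonants (> 1).
This is a violation of constraint 4: "A coda contains at most one consonant."
The remaining constraints (1, 2, 3, 5, 6) are satisfied.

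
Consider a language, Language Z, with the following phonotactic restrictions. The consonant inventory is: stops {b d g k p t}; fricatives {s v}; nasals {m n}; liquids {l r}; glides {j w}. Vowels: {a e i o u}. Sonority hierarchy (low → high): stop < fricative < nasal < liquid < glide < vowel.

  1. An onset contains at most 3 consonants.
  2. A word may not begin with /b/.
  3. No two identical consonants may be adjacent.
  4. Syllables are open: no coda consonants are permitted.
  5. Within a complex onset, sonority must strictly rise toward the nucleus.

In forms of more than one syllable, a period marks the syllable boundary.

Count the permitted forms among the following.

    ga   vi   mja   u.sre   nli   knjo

ga — σ1 onset /g/, coda /∅/ ok → permitted
vi — σ1 onset /v/, coda /∅/ ok → permitted
mja — σ1 onset /mj/ (3→5 rises), coda /∅/ ok → permitted
u.sre — σ1 onset /∅/, coda /∅/ ok; σ2 onset /sr/ (2→4 rises), coda /∅/ ok → permitted
nli — σ1 onset /nl/ (3→4 rises), coda /∅/ ok → permitted
knjo — σ1 onset /knj/ (1→3→5 rises), coda /∅/ ok → permitted
Permitted: ga, vi, mja, u.sre, nli, knjo → 6.

6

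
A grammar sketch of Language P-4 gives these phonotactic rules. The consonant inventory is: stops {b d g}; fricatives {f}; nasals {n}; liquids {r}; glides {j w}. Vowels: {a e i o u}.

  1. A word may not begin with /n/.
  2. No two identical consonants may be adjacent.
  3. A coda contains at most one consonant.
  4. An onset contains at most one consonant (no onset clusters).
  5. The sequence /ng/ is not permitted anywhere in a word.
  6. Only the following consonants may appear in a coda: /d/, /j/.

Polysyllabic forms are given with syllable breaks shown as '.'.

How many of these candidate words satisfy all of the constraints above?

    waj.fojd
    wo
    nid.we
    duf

waj.fojd — violates constraint 3: syllable 2 coda /jd/ has 2 consonants (> 1) → phonotactically illegal
wo — σ1 onset /w/, coda /∅/ ok → phonotactically legal
nid.we — violates constraint 1: word begins with /n/ → phonotactically illegal
duf — violates constraint 6: syllable 1 coda contains /f/, which is not a licensed coda consonant → phonotactically illegal
Phonotactically legal: wo → 1.

1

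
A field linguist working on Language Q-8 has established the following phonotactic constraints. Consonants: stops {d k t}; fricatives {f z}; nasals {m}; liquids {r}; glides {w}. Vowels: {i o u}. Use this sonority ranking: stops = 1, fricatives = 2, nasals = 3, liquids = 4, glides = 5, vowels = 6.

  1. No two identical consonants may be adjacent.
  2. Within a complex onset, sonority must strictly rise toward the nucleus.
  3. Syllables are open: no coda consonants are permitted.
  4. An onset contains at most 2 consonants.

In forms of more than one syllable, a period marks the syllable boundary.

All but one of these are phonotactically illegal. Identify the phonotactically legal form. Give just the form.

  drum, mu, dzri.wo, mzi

drum — violates constraint 3: syllable 1 coda /m/ has 1 consonant (> 0) → phonotactically illegal
mu — σ1 onset /m/, coda /∅/ ok → phonotactically legal
dzri.wo — violates constraint 4: syllable 1 onset /dzr/ has 3 consonants (> 2) → phonotactically illegal
mzi — violates constraint 2: syllable 1 onset /mz/: /m/ (nasal, 3) → /z/ (fricative, 2) does not rise → phonotactically illegal

mu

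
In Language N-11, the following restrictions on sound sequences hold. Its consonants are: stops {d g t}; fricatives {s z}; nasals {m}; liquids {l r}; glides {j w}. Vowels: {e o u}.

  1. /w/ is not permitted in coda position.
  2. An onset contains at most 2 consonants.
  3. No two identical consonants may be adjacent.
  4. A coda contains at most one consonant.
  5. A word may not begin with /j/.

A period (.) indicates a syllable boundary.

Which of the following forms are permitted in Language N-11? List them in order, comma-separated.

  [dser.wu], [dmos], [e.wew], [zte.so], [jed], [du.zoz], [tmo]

[dser.wu], [dmos], [zte.so], [du.zoz], [tmo]

[dser.wu] — σ1 onset /ds/ (2C), coda /r/ ok; σ2 onset /w/, coda /∅/ ok → permitted
[dmos] — σ1 onset /dm/ (2C), coda /s/ ok → permitted
[e.wew] — violates constraint 1: syllable 2 coda contains /w/ → not permitted
[zte.so] — σ1 onset /zt/ (2C), coda /∅/ ok; σ2 onset /s/, coda /∅/ ok → permitted
[jed] — violates constraint 5: word begins with /j/ → not permitted
[du.zoz] — σ1 onset /d/, coda /∅/ ok; σ2 onset /z/, coda /z/ ok → permitted
[tmo] — σ1 onset /tm/ (2C), coda /∅/ ok → permitted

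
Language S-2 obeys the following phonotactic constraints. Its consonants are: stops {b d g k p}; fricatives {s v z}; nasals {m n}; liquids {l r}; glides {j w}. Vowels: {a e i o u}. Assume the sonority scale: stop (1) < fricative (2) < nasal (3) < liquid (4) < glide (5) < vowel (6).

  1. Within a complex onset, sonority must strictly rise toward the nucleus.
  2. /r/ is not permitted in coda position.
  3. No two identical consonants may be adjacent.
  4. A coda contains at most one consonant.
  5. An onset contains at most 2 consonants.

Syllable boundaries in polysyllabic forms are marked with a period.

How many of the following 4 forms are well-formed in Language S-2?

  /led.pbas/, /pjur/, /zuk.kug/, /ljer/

/led.pbas/ — violates constraint 1: syllable 2 onset /pb/: /p/ (stop, 1) → /b/ (stop, 1) does not rise → ill-formed
/pjur/ — violates constraint 2: syllable 1 coda contains /r/ → ill-formed
/zuk.kug/ — violates constraint 3: adjacent identical consonants /kk/ → ill-formed
/ljer/ — violates constraint 2: syllable 1 coda contains /r/ → ill-formed
No form is well-formed → 0.

0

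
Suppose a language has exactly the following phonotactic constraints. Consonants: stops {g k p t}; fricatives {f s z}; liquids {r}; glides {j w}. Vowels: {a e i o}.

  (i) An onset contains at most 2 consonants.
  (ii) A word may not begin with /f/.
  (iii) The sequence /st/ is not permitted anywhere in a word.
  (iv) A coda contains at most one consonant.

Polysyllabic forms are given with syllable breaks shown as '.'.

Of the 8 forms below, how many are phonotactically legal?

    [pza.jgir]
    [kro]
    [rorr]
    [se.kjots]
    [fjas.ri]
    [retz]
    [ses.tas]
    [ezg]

[pza.jgir] — σ1 onset /pz/ (2C), coda /∅/ ok; σ2 onset /jg/ (2C), coda /r/ ok → phonotactically legal
[kro] — σ1 onset /kr/ (2C), coda /∅/ ok → phonotactically legal
[rorr] — violates constraint (iv): syllable 1 coda /rr/ has 2 consonants (> 1) → phonotactically illegal
[se.kjots] — violates constraint (iv): syllable 2 coda /ts/ has 2 consonants (> 1) → phonotactically illegal
[fjas.ri] — violates constraint (ii): word begins with /f/ → phonotactically illegal
[retz] — violates constraint (iv): syllable 1 coda /tz/ has 2 consonants (> 1) → phonotactically illegal
[ses.tas] — violates constraint (iii): contains banned sequence /st/ → phonotactically illegal
[ezg] — violates constraint (iv): syllable 1 coda /zg/ has 2 consonants (> 1) → phonotactically illegal
Phonotactically legal: [pza.jgir], [kro] → 2.

2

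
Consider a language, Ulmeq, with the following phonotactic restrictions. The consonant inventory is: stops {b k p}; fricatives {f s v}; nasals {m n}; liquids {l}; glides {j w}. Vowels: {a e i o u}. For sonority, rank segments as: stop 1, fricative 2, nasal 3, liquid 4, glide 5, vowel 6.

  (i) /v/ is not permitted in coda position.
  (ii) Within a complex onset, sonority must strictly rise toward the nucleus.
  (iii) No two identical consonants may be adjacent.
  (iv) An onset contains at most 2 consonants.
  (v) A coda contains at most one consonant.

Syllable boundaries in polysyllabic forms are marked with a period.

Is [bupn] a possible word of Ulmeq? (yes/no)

[bupn] — violates constraint (v): syllable 1 coda /pn/ has 2 consonants (> 1) → phonotactically illegal

no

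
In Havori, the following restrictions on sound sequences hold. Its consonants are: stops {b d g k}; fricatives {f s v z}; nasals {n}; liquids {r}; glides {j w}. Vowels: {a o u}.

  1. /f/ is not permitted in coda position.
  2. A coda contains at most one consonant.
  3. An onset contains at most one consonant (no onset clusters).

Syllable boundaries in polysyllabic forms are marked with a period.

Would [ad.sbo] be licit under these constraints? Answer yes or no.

no

[ad.sbo] — violates constraint 3: syllable 2 onset /sb/ has 2 consonants (> 1) → illicit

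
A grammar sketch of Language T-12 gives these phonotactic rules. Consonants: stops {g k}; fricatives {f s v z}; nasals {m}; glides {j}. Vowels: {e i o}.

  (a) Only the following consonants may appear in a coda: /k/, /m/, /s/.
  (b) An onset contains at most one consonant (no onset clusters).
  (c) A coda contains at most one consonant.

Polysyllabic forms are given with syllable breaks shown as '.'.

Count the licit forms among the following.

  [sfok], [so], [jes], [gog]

2

[sfok] — violates constraint (b): syllable 1 onset /sf/ has 2 consonants (> 1) → illicit
[so] — σ1 onset /s/, coda /∅/ ok → licit
[jes] — σ1 onset /j/, coda /s/ ok → licit
[gog] — violates constraint (a): syllable 1 coda contains /g/, which is not a licensed coda consonant → illicit
Licit: [so], [jes] → 2.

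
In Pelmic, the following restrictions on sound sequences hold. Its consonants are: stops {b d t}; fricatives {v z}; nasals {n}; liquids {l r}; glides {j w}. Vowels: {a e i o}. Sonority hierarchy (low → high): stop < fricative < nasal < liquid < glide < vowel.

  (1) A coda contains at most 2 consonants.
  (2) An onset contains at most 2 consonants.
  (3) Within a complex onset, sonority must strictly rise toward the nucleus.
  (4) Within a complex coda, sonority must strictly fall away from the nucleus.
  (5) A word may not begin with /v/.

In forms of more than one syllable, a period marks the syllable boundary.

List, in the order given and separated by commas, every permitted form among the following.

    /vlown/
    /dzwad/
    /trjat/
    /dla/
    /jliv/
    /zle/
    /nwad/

/dla/, /zle/, /nwad/

/vlown/ — violates constraint 5: word begins with /v/ → not permitted
/dzwad/ — violates constraint 2: syllable 1 onset /dzw/ has 3 consonants (> 2) → not permitted
/trjat/ — violates constraint 2: syllable 1 onset /trj/ has 3 consonants (> 2) → not permitted
/dla/ — σ1 onset /dl/ (1→4 rises), coda /∅/ ok → permitted
/jliv/ — violates constraint 3: syllable 1 onset /jl/: /j/ (glide, 5) → /l/ (liquid, 4) does not rise → not permitted
/zle/ — σ1 onset /zl/ (2→4 rises), coda /∅/ ok → permitted
/nwad/ — σ1 onset /nw/ (3→5 rises), coda /d/ ok → permitted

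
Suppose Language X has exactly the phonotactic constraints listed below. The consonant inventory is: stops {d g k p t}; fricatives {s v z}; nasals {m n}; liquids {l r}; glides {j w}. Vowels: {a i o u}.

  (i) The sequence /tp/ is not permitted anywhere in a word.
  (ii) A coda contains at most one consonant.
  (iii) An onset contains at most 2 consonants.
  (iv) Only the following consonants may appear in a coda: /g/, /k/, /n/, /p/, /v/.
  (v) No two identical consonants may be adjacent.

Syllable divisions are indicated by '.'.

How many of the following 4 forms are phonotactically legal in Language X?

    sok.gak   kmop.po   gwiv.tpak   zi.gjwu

sok.gak — σ1 onset /s/, coda /k/ ok; σ2 onset /g/, coda /k/ ok → phonotactically legal
kmop.po — violates constraint (v): adjacent identical consonants /pp/ → phonotactically illegal
gwiv.tpak — violates constraint (i): contains banned sequence /tp/ → phonotactically illegal
zi.gjwu — violates constraint (iii): syllable 2 onset /gjw/ has 3 consonants (> 2) → phonotactically illegal
Phonotactically legal: sok.gak → 1.

1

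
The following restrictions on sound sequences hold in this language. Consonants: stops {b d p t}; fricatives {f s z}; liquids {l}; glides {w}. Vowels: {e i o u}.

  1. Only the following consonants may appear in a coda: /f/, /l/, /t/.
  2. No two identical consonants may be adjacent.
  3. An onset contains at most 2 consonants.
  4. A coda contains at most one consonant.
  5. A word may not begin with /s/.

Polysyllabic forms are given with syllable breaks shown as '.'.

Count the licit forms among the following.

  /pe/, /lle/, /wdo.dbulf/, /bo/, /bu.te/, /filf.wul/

3

/pe/ — σ1 onset /p/, coda /∅/ ok → licit
/lle/ — violates constraint 2: adjacent identical consonants /ll/ → illicit
/wdo.dbulf/ — violates constraint 4: syllable 2 coda /lf/ has 2 consonants (> 1) → illicit
/bo/ — σ1 onset /b/, coda /∅/ ok → licit
/bu.te/ — σ1 onset /b/, coda /∅/ ok; σ2 onset /t/, coda /∅/ ok → licit
/filf.wul/ — violates constraint 4: syllable 1 coda /lf/ has 2 consonants (> 1) → illicit
Licit: /pe/, /bo/, /bu.te/ → 3.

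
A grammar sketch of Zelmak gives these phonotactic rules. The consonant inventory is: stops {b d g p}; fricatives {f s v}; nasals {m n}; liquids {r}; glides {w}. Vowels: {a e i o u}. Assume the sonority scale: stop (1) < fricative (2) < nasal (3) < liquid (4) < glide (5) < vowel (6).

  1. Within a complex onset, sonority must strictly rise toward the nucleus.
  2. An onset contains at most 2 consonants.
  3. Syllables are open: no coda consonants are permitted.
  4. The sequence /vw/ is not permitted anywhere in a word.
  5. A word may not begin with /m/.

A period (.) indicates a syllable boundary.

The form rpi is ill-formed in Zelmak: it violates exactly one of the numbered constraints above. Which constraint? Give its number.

rpi: syllable 1 onset /rp/: /r/ (liquid, 4) → /p/ (stop, 1) does not rise.
This is a violation of constraint 1: "Within a complex onset, sonority must strictly rise toward the nucleus."
The remaining constraints (2, 3, 4, 5) are satisfied.

1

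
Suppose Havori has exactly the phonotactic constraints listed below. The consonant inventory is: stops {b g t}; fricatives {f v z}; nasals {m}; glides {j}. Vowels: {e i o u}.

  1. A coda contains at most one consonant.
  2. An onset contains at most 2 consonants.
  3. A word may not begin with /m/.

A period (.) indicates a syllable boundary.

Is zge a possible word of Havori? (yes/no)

yes

zge — σ1 onset /zg/ (2C), coda /∅/ ok → licit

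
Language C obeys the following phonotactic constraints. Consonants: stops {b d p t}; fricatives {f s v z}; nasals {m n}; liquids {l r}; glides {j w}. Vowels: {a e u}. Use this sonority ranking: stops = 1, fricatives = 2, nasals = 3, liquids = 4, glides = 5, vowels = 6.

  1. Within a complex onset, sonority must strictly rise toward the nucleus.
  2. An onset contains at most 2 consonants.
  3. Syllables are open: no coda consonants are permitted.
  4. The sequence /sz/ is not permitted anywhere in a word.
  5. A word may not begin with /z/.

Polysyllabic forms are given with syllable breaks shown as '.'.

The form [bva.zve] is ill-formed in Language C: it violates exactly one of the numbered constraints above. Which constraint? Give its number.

[bva.zve]: syllable 2 onset /zv/: /z/ (fricative, 2) → /v/ (fricative, 2) does not rise.
This is a violation of constraint 1: "Within a complex onset, sonority must strictly rise toward the nucleus."
The remaining constraints (2, 3, 4, 5) are satisfied.

1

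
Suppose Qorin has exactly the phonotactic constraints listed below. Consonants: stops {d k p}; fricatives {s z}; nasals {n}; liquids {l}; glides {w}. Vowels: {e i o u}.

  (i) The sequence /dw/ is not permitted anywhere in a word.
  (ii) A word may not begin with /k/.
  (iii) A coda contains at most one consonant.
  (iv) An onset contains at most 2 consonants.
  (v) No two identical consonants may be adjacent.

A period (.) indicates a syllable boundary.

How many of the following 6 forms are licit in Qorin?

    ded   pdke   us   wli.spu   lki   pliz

5

ded — σ1 onset /d/, coda /d/ ok → licit
pdke — violates constraint (iv): syllable 1 onset /pdk/ has 3 consonants (> 2) → illicit
us — σ1 onset /∅/, coda /s/ ok → licit
wli.spu — σ1 onset /wl/ (2C), coda /∅/ ok; σ2 onset /sp/ (2C), coda /∅/ ok → licit
lki — σ1 onset /lk/ (2C), coda /∅/ ok → licit
pliz — σ1 onset /pl/ (2C), coda /z/ ok → licit
Licit: ded, us, wli.spu, lki, pliz → 5.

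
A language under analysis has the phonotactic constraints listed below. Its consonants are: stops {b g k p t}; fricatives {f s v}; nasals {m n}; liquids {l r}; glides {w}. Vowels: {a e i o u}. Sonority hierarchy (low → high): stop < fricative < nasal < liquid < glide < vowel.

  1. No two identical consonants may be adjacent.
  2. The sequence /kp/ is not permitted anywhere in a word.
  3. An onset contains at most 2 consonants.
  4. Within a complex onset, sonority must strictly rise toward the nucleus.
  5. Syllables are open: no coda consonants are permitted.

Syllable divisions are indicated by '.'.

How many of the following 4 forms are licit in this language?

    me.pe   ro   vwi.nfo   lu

me.pe — σ1 onset /m/, coda /∅/ ok; σ2 onset /p/, coda /∅/ ok → licit
ro — σ1 onset /r/, coda /∅/ ok → licit
vwi.nfo — violates constraint 4: syllable 2 onset /nf/: /n/ (nasal, 3) → /f/ (fricative, 2) does not rise → illicit
lu — σ1 onset /l/, coda /∅/ ok → licit
Licit: me.pe, ro, lu → 3.

3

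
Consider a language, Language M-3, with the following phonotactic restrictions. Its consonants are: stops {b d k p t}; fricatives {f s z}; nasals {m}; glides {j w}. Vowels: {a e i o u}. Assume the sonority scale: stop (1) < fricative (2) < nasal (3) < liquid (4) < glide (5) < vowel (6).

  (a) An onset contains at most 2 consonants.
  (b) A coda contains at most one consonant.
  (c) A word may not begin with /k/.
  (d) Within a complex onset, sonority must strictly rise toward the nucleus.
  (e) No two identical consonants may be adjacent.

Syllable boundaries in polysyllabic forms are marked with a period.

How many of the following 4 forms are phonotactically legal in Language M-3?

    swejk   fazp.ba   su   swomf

swejk — violates constraint (b): syllable 1 coda /jk/ has 2 consonants (> 1) → phonotactically illegal
fazp.ba — violates constraint (b): syllable 1 coda /zp/ has 2 consonants (> 1) → phonotactically illegal
su — σ1 onset /s/, coda /∅/ ok → phonotactically legal
swomf — violates constraint (b): syllable 1 coda /mf/ has 2 consonants (> 1) → phonotactically illegal
Phonotactically legal: su → 1.

1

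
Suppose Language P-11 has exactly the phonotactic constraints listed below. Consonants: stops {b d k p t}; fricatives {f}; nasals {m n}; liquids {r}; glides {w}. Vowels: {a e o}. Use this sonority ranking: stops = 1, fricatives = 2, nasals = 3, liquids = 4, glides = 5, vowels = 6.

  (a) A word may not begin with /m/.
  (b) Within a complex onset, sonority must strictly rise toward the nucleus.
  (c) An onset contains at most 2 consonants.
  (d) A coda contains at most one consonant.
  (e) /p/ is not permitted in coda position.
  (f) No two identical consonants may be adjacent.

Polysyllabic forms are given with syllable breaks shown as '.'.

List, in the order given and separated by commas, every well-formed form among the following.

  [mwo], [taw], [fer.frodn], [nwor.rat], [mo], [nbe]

[mwo] — violates constraint (a): word begins with /m/ → ill-formed
[taw] — σ1 onset /t/, coda /w/ ok → well-formed
[fer.frodn] — violates constraint (d): syllable 2 coda /dn/ has 2 consonants (> 1) → ill-formed
[nwor.rat] — violates constraint (f): adjacent identical consonants /rr/ → ill-formed
[mo] — violates constraint (a): word begins with /m/ → ill-formed
[nbe] — violates constraint (b): syllable 1 onset /nb/: /n/ (nasal, 3) → /b/ (stop, 1) does not rise → ill-formed

[taw]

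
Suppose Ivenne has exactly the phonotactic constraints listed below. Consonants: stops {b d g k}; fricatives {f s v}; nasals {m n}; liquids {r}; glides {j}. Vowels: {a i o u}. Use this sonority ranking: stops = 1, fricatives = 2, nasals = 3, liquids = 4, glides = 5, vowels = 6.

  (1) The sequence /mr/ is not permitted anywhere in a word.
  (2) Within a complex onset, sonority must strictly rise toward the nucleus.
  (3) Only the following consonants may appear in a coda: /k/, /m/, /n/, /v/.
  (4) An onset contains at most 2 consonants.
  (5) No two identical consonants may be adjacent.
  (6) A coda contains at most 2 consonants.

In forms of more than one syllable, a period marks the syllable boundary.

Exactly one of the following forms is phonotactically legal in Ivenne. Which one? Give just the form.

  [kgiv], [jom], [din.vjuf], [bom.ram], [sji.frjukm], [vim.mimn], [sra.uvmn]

[jom]

[kgiv] — violates constraint 2: syllable 1 onset /kg/: /k/ (stop, 1) → /g/ (stop, 1) does not rise → phonotactically illegal
[jom] — σ1 onset /j/, coda /m/ ok → phonotactically legal
[din.vjuf] — violates constraint 3: syllable 2 coda contains /f/, which is not a licensed coda consonant → phonotactically illegal
[bom.ram] — violates constraint 1: contains banned sequence /mr/ → phonotactically illegal
[sji.frjukm] — violates constraint 4: syllable 2 onset /frj/ has 3 consonants (> 2) → phonotactically illegal
[vim.mimn] — violates constraint 5: adjacent identical consonants /mm/ → phonotactically illegal
[sra.uvmn] — violates constraint 6: syllable 2 coda /vmn/ has 3 consonants (> 2) → phonotactically illegal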